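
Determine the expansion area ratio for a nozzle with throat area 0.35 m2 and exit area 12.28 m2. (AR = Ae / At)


AR = 12.28 / 0.35 = 35.1

35.1


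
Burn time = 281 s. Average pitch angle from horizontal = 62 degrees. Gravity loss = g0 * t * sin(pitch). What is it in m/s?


GL = 9.81 * 281 * sin(62 deg) = 2434 m/s

2434 m/s


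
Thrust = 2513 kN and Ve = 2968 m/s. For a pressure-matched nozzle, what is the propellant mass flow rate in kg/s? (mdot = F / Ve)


mdot = F / Ve = 2513000 / 2968 = 846.7 kg/s

846.7 kg/s


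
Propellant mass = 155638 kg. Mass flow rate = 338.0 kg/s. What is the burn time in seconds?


tb = 155638 / 338.0 = 460.5 s

460.5 s


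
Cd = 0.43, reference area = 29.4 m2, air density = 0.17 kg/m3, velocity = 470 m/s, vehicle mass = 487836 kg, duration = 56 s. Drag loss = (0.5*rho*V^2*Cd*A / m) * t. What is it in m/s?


D = 0.5 * 0.17 * 470^2 * 0.43 * 29.4 = 237372.51 N
a = 237372.51 / 487836 = 0.4866 m/s2
dV = 0.4866 * 56 = 27.2 m/s

27.2 m/s


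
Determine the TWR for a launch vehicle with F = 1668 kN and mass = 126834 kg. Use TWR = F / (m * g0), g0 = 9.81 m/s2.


TWR = 1668000 / (126834 * 9.81) = 1.34

1.34


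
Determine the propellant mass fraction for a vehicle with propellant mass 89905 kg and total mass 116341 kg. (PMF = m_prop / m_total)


PMF = 89905 / 116341 = 0.773

0.773


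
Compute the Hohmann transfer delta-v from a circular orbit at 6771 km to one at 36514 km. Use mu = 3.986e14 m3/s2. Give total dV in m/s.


V1 = sqrt(mu/r1) = 7672.59 m/s
dV1 = V1*(sqrt(2*r2/(r1+r2)) - 1) = 2293.34 m/s
V2 = sqrt(mu/r2) = 3303.99 m/s
dV2 = V2*(1 - sqrt(2*r1/(r1+r2))) = 1455.95 m/s
Total dV = 3749 m/s

3749 m/s


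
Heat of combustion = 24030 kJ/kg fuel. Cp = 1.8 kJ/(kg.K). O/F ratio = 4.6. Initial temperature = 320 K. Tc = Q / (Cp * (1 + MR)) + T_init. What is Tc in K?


Tc = 24030 / (1.8 * (1 + 4.6)) + 320 = 2704 K

2704 K


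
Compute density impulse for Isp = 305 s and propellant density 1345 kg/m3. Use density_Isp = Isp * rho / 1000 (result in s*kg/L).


rho*Isp = 305 * 1345 / 1000 = 410 s*kg/L

410 s*kg/L


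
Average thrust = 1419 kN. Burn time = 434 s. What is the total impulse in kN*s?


It = 1419 * 434 = 615846 kN*s

615846 kN*s


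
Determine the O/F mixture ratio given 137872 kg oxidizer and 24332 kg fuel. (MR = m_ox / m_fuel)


MR = 137872 / 24332 = 5.67

5.67


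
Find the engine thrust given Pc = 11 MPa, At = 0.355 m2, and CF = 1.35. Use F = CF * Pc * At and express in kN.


F = 1.35 * 11e6 * 0.355 = 5.2718e+06 N = 5271.8 kN

5271.8 kN


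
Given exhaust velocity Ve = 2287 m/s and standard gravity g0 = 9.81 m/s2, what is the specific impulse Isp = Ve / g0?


Isp = Ve / g0 = 2287 / 9.81 = 233.1 s

233.1 s


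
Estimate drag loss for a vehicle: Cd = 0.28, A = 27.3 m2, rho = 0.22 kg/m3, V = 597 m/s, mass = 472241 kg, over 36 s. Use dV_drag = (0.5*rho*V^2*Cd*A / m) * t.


D = 0.5 * 0.22 * 597^2 * 0.28 * 27.3 = 299682.94 N
a = 299682.94 / 472241 = 0.6346 m/s2
dV = 0.6346 * 36 = 22.8 m/s

22.8 m/s


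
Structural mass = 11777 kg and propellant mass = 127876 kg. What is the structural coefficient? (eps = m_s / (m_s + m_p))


eps = 11777 / (11777 + 127876) = 0.0843

0.0843


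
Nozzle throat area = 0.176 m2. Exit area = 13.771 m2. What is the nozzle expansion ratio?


AR = 13.771 / 0.176 = 78.2

78.2


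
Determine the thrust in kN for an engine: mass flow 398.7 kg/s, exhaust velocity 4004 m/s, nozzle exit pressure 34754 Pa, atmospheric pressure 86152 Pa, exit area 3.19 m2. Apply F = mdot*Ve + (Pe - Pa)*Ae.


F = 398.7 * 4004 + (34754 - 86152) * 3.19 = 1.4324e+06 N = 1432.4 kN

1432.4 kN


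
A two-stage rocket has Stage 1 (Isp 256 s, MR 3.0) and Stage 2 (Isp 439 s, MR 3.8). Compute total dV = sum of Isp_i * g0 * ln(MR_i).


dV1 = 256 * 9.81 * ln(3.0) = 2759.0 m/s
dV2 = 439 * 9.81 * ln(3.8) = 5749.3 m/s
Total dV = 2759.0 + 5749.3 = 8508.3 m/s ~ 8508 m/s

8508 m/s


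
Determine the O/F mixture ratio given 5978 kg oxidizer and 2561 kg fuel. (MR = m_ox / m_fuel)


MR = 5978 / 2561 = 2.33

2.33


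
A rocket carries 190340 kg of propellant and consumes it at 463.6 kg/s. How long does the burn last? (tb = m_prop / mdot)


tb = 190340 / 463.6 = 410.6 s

410.6 s


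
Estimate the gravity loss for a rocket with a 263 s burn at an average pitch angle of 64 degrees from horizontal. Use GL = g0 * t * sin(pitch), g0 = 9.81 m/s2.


GL = 9.81 * 263 * sin(64 deg) = 2319 m/s

2319 m/s


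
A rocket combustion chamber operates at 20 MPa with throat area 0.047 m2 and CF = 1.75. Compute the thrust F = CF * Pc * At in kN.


F = 1.75 * 20e6 * 0.047 = 1.6450e+06 N = 1645.0 kN

1645.0 kN


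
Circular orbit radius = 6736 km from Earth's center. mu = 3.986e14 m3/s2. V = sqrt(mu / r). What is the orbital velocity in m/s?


V = sqrt(3.986e14 / 6736000) = 7693 m/s

7693 m/s


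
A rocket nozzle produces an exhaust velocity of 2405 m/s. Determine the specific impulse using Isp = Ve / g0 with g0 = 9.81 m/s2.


Isp = Ve / g0 = 2405 / 9.81 = 245.2 s

245.2 s


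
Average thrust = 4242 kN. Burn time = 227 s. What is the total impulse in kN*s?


It = 4242 * 227 = 962934 kN*s

962934 kN*s


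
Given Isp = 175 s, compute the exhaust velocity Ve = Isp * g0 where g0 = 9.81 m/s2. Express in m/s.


Ve = Isp * g0 = 175 * 9.81 = 1716.8 m/s

1716.8 m/s


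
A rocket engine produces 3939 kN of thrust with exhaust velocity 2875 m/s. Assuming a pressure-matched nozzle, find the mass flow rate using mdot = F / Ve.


mdot = F / Ve = 3939000 / 2875 = 1370.1 kg/s

1370.1 kg/s


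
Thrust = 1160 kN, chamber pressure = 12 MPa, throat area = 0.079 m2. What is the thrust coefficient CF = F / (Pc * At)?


CF = 1160000 / (12e6 * 0.079) = 1.22

1.22


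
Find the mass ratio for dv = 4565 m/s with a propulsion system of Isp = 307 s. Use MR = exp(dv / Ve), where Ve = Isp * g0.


Ve = 307 * 9.81 = 3011.67 m/s
MR = exp(4565 / 3011.67) = 4.553

4.553


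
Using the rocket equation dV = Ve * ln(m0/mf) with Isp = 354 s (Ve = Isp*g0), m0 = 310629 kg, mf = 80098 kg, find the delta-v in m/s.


Ve = 354 * 9.81 = 3472.74 m/s
dV = 3472.74 * ln(310629/80098) = 4707 m/s

4707 m/s


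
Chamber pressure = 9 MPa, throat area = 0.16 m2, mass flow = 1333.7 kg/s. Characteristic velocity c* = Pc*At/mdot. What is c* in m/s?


c* = 9e6 * 0.16 / 1333.7 = 1080 m/s

1080 m/s


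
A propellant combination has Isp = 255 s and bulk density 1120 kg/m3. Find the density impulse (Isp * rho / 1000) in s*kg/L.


rho*Isp = 255 * 1120 / 1000 = 286 s*kg/L

286 s*kg/L


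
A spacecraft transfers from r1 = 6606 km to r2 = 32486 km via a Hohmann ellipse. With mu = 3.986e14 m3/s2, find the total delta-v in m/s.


V1 = sqrt(mu/r1) = 7767.82 m/s
dV1 = V1*(sqrt(2*r2/(r1+r2)) - 1) = 2246.43 m/s
V2 = sqrt(mu/r2) = 3502.84 m/s
dV2 = V2*(1 - sqrt(2*r1/(r1+r2))) = 1466.45 m/s
Total dV = 3713 m/s

3713 m/s


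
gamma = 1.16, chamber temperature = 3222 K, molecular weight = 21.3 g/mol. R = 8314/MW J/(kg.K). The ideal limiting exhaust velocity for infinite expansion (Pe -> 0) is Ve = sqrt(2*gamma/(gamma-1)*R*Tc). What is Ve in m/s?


R = 8314 / 21.3 = 390.33 J/(kg.K)
Ve = sqrt(2 * 1.16 / (1.16 - 1) * 390.33 * 3222) = 4270 m/s

4270 m/s


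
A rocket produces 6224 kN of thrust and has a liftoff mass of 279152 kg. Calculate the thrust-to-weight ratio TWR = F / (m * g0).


TWR = 6224000 / (279152 * 9.81) = 2.27

2.27


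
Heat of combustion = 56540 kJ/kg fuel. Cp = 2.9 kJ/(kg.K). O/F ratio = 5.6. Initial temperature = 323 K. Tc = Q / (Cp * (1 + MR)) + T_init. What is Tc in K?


Tc = 56540 / (2.9 * (1 + 5.6)) + 323 = 3277 K

3277 K


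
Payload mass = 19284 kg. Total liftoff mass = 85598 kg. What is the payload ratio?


PR = 19284 / 85598 = 0.2253

0.2253


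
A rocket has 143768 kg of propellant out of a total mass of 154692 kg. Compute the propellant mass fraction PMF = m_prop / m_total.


PMF = 143768 / 154692 = 0.929

0.929


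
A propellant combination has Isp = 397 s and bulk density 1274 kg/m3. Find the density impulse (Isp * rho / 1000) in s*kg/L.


rho*Isp = 397 * 1274 / 1000 = 506 s*kg/L

506 s*kg/L


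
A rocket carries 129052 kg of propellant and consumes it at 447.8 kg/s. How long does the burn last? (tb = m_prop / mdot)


tb = 129052 / 447.8 = 288.2 s

288.2 s


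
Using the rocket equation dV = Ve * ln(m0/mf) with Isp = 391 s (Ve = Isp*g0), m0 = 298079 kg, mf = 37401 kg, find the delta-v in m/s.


Ve = 391 * 9.81 = 3835.71 m/s
dV = 3835.71 * ln(298079/37401) = 7962 m/s

7962 m/s


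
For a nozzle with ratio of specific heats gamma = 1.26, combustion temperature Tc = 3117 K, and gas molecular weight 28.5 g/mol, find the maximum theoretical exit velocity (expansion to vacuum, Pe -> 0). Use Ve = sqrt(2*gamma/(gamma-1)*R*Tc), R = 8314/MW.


R = 8314 / 28.5 = 291.72 J/(kg.K)
Ve = sqrt(2 * 1.26 / (1.26 - 1) * 291.72 * 3117) = 2969 m/s

2969 m/s


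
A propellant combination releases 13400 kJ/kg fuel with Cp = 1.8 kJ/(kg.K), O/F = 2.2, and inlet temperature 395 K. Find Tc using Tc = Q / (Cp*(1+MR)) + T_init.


Tc = 13400 / (1.8 * (1 + 2.2)) + 395 = 2721 K

2721 K


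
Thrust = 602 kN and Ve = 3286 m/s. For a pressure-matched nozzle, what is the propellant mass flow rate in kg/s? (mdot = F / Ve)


mdot = F / Ve = 602000 / 3286 = 183.2 kg/s

183.2 kg/s


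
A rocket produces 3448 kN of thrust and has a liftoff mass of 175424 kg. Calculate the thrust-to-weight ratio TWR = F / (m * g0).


TWR = 3448000 / (175424 * 9.81) = 2.0

2.0


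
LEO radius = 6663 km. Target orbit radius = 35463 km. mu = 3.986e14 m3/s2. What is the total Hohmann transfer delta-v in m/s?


V1 = sqrt(mu/r1) = 7734.53 m/s
dV1 = V1*(sqrt(2*r2/(r1+r2)) - 1) = 2301.49 m/s
V2 = sqrt(mu/r2) = 3352.59 m/s
dV2 = V2*(1 - sqrt(2*r1/(r1+r2))) = 1466.97 m/s
Total dV = 3768 m/s

3768 m/s


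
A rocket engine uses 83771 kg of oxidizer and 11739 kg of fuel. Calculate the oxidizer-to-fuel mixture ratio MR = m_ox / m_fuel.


MR = 83771 / 11739 = 7.14

7.14


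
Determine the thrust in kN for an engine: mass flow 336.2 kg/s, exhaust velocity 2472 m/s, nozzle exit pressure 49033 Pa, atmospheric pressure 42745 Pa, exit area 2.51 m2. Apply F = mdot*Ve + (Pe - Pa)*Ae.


F = 336.2 * 2472 + (49033 - 42745) * 2.51 = 846869.0 N = 846.9 kN

846.9 kN


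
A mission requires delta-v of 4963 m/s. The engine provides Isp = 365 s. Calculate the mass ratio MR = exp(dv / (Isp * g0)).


Ve = 365 * 9.81 = 3580.65 m/s
MR = exp(4963 / 3580.65) = 3.999

3.999


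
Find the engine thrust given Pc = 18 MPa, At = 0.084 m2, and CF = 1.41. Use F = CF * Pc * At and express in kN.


F = 1.41 * 18e6 * 0.084 = 2.1319e+06 N = 2131.9 kN

2131.9 kN


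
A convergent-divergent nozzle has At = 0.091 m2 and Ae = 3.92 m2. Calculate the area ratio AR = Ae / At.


AR = 3.92 / 0.091 = 43.1

43.1


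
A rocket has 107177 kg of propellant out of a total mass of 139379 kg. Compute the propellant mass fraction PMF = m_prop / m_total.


PMF = 107177 / 139379 = 0.769

0.769


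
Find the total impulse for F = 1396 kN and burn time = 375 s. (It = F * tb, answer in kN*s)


It = 1396 * 375 = 523500 kN*s

523500 kN*s


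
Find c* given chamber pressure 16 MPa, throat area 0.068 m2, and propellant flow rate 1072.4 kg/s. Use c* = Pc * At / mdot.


c* = 16e6 * 0.068 / 1072.4 = 1015 m/s

1015 m/s


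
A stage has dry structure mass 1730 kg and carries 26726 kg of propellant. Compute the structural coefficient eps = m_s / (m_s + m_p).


eps = 1730 / (1730 + 26726) = 0.0608

0.0608


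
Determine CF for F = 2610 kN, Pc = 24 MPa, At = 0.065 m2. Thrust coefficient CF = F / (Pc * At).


CF = 2610000 / (24e6 * 0.065) = 1.67

1.67


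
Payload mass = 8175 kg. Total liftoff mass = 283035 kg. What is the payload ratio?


PR = 8175 / 283035 = 0.0289

0.0289


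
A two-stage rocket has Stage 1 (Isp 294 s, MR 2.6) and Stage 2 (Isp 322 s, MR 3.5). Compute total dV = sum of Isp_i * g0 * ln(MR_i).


dV1 = 294 * 9.81 * ln(2.6) = 2755.8 m/s
dV2 = 322 * 9.81 * ln(3.5) = 3957.3 m/s
Total dV = 2755.8 + 3957.3 = 6713.1 m/s ~ 6713 m/s

6713 m/s


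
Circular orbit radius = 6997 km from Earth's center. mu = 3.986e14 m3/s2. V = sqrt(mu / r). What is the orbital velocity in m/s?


V = sqrt(3.986e14 / 6997000) = 7548 m/s

7548 m/s


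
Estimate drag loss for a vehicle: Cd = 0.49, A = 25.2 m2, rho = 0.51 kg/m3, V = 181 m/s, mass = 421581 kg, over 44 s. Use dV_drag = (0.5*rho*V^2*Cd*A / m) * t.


D = 0.5 * 0.51 * 181^2 * 0.49 * 25.2 = 103155.87 N
a = 103155.87 / 421581 = 0.2447 m/s2
dV = 0.2447 * 44 = 10.8 m/s

10.8 m/s


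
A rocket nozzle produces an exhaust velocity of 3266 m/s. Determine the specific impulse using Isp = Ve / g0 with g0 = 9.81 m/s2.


Isp = Ve / g0 = 3266 / 9.81 = 332.9 s

332.9 s


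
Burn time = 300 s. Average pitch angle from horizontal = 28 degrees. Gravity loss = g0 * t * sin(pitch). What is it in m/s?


GL = 9.81 * 300 * sin(28 deg) = 1382 m/s

1382 m/s


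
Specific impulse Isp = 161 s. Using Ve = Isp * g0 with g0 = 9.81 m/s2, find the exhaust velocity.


Ve = Isp * g0 = 161 * 9.81 = 1579.4 m/s

1579.4 m/s


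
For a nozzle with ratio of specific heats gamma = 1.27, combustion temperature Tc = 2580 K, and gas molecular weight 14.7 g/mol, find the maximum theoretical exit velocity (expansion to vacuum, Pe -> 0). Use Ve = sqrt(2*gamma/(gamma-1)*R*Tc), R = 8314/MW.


R = 8314 / 14.7 = 565.58 J/(kg.K)
Ve = sqrt(2 * 1.27 / (1.27 - 1) * 565.58 * 2580) = 3705 m/s

3705 m/s


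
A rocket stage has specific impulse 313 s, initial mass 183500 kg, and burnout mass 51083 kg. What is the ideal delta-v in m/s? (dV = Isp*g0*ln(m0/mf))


Ve = 313 * 9.81 = 3070.53 m/s
dV = 3070.53 * ln(183500/51083) = 3926 m/s

3926 m/s


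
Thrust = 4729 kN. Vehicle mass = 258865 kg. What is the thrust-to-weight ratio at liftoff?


TWR = 4729000 / (258865 * 9.81) = 1.86

1.86


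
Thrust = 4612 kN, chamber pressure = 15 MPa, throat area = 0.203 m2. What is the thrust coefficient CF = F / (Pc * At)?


CF = 4612000 / (15e6 * 0.203) = 1.51

1.51


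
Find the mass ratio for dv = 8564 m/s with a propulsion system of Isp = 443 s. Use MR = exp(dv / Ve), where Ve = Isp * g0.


Ve = 443 * 9.81 = 4345.83 m/s
MR = exp(8564 / 4345.83) = 7.175

7.175


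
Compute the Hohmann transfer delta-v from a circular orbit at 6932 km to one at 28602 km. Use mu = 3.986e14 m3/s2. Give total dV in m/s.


V1 = sqrt(mu/r1) = 7582.97 m/s
dV1 = V1*(sqrt(2*r2/(r1+r2)) - 1) = 2038.26 m/s
V2 = sqrt(mu/r2) = 3733.11 m/s
dV2 = V2*(1 - sqrt(2*r1/(r1+r2))) = 1401.3 m/s
Total dV = 3440 m/s

3440 m/s


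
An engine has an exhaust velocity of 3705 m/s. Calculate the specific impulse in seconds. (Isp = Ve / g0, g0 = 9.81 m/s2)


Isp = Ve / g0 = 3705 / 9.81 = 377.7 s

377.7 s


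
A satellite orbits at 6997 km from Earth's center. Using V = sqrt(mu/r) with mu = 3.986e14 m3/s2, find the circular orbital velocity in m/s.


V = sqrt(3.986e14 / 6997000) = 7548 m/s

7548 m/s


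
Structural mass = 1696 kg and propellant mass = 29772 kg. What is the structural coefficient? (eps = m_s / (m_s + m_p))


eps = 1696 / (1696 + 29772) = 0.0539

0.0539


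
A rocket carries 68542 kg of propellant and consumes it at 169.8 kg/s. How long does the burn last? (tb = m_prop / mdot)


tb = 68542 / 169.8 = 403.7 s

403.7 s


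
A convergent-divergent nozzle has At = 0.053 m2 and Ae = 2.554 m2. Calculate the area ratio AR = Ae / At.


AR = 2.554 / 0.053 = 48.2

48.2


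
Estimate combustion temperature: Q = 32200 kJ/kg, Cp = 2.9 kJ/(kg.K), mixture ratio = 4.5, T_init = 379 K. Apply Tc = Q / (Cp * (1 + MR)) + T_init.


Tc = 32200 / (2.9 * (1 + 4.5)) + 379 = 2398 K

2398 K


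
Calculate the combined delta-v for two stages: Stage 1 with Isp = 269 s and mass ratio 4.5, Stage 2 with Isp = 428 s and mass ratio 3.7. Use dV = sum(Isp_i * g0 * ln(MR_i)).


dV1 = 269 * 9.81 * ln(4.5) = 3969.1 m/s
dV2 = 428 * 9.81 * ln(3.7) = 5493.3 m/s
Total dV = 3969.1 + 5493.3 = 9462.4 m/s ~ 9462 m/s

9462 m/s


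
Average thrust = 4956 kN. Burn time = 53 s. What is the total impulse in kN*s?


It = 4956 * 53 = 262668 kN*s

262668 kN*s


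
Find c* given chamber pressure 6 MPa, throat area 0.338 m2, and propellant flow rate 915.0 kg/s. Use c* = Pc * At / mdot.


c* = 6e6 * 0.338 / 915.0 = 2216 m/s

2216 m/s


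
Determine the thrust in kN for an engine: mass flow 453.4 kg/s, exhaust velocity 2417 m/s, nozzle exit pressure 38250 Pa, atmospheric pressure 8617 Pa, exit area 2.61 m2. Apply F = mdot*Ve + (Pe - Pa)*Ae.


F = 453.4 * 2417 + (38250 - 8617) * 2.61 = 1.1732e+06 N = 1173.2 kN

1173.2 kN


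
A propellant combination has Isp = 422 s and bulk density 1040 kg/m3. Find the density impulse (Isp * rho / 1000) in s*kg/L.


rho*Isp = 422 * 1040 / 1000 = 439 s*kg/L

439 s*kg/L


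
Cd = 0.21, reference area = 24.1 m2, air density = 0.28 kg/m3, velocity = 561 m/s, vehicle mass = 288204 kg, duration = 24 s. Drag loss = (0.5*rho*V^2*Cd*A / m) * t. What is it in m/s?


D = 0.5 * 0.28 * 561^2 * 0.21 * 24.1 = 222992.42 N
a = 222992.42 / 288204 = 0.7737 m/s2
dV = 0.7737 * 24 = 18.6 m/s

18.6 m/s


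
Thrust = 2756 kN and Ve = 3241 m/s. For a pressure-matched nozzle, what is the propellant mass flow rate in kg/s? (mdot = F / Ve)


mdot = F / Ve = 2756000 / 3241 = 850.4 kg/s

850.4 kg/s


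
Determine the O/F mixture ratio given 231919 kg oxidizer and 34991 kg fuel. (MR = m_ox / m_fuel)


MR = 231919 / 34991 = 6.63

6.63


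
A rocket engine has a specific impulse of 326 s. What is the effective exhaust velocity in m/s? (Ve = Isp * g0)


Ve = Isp * g0 = 326 * 9.81 = 3198.1 m/s

3198.1 m/s


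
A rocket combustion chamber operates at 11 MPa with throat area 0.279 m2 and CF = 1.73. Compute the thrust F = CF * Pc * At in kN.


F = 1.73 * 11e6 * 0.279 = 5.3094e+06 N = 5309.4 kN

5309.4 kN


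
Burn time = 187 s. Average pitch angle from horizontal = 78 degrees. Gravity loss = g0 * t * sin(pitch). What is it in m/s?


GL = 9.81 * 187 * sin(78 deg) = 1794 m/s

1794 m/s


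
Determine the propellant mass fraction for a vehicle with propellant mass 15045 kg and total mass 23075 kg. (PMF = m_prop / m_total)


PMF = 15045 / 23075 = 0.652

0.652


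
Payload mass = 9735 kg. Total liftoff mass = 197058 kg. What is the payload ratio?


PR = 9735 / 197058 = 0.0494

0.0494


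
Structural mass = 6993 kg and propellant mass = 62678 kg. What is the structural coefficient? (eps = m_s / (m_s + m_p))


eps = 6993 / (6993 + 62678) = 0.1004

0.1004


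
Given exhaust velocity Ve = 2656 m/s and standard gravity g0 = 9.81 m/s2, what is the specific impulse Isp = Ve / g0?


Isp = Ve / g0 = 2656 / 9.81 = 270.7 s

270.7 s


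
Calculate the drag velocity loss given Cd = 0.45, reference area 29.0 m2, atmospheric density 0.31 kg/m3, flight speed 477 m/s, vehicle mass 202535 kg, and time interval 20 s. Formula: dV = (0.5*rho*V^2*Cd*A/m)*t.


D = 0.5 * 0.31 * 477^2 * 0.45 * 29.0 = 460234.28 N
a = 460234.28 / 202535 = 2.2724 m/s2
dV = 2.2724 * 20 = 45.4 m/s

45.4 m/s


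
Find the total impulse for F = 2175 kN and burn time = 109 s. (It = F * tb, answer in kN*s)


It = 2175 * 109 = 237075 kN*s

237075 kN*s


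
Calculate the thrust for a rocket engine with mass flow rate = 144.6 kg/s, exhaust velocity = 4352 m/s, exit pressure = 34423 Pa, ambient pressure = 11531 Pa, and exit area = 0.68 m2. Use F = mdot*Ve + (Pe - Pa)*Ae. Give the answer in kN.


F = 144.6 * 4352 + (34423 - 11531) * 0.68 = 644866.0 N = 644.9 kN

644.9 kN


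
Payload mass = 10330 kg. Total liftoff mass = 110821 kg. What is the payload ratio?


PR = 10330 / 110821 = 0.0932

0.0932


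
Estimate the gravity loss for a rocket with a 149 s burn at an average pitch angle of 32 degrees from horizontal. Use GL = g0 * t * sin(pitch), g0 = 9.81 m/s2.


GL = 9.81 * 149 * sin(32 deg) = 775 m/s

775 m/s


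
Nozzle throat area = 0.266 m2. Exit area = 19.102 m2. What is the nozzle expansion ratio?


AR = 19.102 / 0.266 = 71.8

71.8


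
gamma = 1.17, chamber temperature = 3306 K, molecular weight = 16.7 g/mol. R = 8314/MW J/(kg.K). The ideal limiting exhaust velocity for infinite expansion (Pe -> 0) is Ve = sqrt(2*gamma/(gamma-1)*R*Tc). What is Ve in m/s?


R = 8314 / 16.7 = 497.84 J/(kg.K)
Ve = sqrt(2 * 1.17 / (1.17 - 1) * 497.84 * 3306) = 4760 m/s

4760 m/s


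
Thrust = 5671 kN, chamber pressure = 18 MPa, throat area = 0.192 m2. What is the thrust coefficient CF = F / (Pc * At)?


CF = 5671000 / (18e6 * 0.192) = 1.64

1.64


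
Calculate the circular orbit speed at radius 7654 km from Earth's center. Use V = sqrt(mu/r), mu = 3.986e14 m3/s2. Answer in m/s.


V = sqrt(3.986e14 / 7654000) = 7216 m/s

7216 m/s


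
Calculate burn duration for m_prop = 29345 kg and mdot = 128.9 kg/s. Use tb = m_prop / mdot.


tb = 29345 / 128.9 = 227.7 s

227.7 s


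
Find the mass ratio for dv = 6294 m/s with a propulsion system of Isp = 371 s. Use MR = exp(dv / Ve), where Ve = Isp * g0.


Ve = 371 * 9.81 = 3639.51 m/s
MR = exp(6294 / 3639.51) = 5.637

5.637


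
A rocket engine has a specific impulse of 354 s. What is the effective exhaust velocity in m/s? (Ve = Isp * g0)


Ve = Isp * g0 = 354 * 9.81 = 3472.7 m/s

3472.7 m/s


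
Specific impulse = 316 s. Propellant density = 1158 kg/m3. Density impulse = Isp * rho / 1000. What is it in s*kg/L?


rho*Isp = 316 * 1158 / 1000 = 366 s*kg/L

366 s*kg/L


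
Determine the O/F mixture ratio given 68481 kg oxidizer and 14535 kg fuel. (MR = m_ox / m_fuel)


MR = 68481 / 14535 = 4.71

4.71


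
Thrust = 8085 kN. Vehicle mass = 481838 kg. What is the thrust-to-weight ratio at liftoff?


TWR = 8085000 / (481838 * 9.81) = 1.71

1.71


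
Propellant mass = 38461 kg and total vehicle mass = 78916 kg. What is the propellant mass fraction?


PMF = 38461 / 78916 = 0.487

0.487


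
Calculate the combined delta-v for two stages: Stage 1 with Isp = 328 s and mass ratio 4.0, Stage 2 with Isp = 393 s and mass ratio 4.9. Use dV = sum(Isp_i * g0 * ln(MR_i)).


dV1 = 328 * 9.81 * ln(4.0) = 4460.7 m/s
dV2 = 393 * 9.81 * ln(4.9) = 6127.0 m/s
Total dV = 4460.7 + 6127.0 = 10587.7 m/s ~ 10588 m/s

10588 m/s


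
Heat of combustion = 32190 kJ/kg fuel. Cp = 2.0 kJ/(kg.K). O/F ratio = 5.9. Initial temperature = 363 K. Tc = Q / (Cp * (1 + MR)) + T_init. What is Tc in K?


Tc = 32190 / (2.0 * (1 + 5.9)) + 363 = 2696 K

2696 K


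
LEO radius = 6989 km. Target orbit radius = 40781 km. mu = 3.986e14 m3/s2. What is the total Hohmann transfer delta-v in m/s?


V1 = sqrt(mu/r1) = 7551.99 m/s
dV1 = V1*(sqrt(2*r2/(r1+r2)) - 1) = 2315.98 m/s
V2 = sqrt(mu/r2) = 3126.37 m/s
dV2 = V2*(1 - sqrt(2*r1/(r1+r2))) = 1435.21 m/s
Total dV = 3751 m/s

3751 m/s


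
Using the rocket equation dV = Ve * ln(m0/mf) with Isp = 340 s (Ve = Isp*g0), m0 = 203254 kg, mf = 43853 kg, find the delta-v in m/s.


Ve = 340 * 9.81 = 3335.4 m/s
dV = 3335.4 * ln(203254/43853) = 5115 m/s

5115 m/s


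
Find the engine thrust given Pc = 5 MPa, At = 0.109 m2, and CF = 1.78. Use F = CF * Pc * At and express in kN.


F = 1.78 * 5e6 * 0.109 = 970100.0 N = 970.1 kN

970.1 kN


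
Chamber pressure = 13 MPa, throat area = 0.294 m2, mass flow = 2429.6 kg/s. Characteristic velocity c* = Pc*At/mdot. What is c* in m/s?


c* = 13e6 * 0.294 / 2429.6 = 1573 m/s

1573 m/s


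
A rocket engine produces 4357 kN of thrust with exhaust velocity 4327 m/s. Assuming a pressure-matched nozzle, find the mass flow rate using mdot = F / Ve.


mdot = F / Ve = 4357000 / 4327 = 1006.9 kg/s

1006.9 kg/s


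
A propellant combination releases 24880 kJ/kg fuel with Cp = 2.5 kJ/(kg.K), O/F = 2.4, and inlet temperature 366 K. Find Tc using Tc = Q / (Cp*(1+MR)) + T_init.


Tc = 24880 / (2.5 * (1 + 2.4)) + 366 = 3293 K

3293 K


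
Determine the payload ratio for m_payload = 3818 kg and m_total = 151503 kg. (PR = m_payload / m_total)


PR = 3818 / 151503 = 0.0252

0.0252


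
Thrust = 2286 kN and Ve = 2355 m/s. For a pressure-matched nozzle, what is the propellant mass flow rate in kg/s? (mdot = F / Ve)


mdot = F / Ve = 2286000 / 2355 = 970.7 kg/s

970.7 kg/s


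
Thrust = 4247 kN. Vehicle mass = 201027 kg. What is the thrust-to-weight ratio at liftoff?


TWR = 4247000 / (201027 * 9.81) = 2.15

2.15


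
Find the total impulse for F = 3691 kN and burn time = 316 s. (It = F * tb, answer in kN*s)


It = 3691 * 316 = 1166356 kN*s

1166356 kN*s


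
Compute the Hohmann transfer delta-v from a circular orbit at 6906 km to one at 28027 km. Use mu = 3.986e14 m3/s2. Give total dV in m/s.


V1 = sqrt(mu/r1) = 7597.23 m/s
dV1 = V1*(sqrt(2*r2/(r1+r2)) - 1) = 2026.44 m/s
V2 = sqrt(mu/r2) = 3771.21 m/s
dV2 = V2*(1 - sqrt(2*r1/(r1+r2))) = 1399.88 m/s
Total dV = 3426 m/s

3426 m/s


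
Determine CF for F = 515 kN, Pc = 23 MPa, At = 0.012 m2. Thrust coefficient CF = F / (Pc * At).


CF = 515000 / (23e6 * 0.012) = 1.87

1.87


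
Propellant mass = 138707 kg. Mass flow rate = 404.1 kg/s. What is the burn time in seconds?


tb = 138707 / 404.1 = 343.2 s

343.2 s


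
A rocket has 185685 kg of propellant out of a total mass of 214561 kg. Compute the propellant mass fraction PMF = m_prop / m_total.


PMF = 185685 / 214561 = 0.865

0.865


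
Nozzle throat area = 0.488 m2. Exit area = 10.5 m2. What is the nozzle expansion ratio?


AR = 10.5 / 0.488 = 21.5

21.5


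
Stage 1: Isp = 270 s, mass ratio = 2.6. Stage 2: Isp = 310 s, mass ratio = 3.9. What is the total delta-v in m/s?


dV1 = 270 * 9.81 * ln(2.6) = 2530.9 m/s
dV2 = 310 * 9.81 * ln(3.9) = 4138.9 m/s
Total dV = 2530.9 + 4138.9 = 6669.8 m/s ~ 6670 m/s

6670 m/s


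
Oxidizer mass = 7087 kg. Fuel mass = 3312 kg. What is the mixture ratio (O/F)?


MR = 7087 / 3312 = 2.14

2.14


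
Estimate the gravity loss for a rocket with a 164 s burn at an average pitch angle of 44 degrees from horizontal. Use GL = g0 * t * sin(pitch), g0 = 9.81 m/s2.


GL = 9.81 * 164 * sin(44 deg) = 1118 m/s

1118 m/s


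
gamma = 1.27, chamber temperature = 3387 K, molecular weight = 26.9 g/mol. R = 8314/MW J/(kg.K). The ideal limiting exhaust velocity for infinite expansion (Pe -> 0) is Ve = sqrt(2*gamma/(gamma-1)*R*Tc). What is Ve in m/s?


R = 8314 / 26.9 = 309.07 J/(kg.K)
Ve = sqrt(2 * 1.27 / (1.27 - 1) * 309.07 * 3387) = 3138 m/s

3138 m/s


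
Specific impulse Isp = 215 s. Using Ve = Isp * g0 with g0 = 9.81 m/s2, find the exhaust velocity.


Ve = Isp * g0 = 215 * 9.81 = 2109.2 m/s

2109.2 m/s


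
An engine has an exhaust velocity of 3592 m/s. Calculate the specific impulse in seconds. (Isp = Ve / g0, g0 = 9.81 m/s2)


Isp = Ve / g0 = 3592 / 9.81 = 366.2 s

366.2 s


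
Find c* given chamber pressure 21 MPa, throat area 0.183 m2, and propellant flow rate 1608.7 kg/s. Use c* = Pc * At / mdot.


c* = 21e6 * 0.183 / 1608.7 = 2389 m/s

2389 m/s


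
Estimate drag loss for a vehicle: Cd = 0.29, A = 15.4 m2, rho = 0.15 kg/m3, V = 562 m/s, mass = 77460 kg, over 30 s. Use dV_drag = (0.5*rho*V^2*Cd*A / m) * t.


D = 0.5 * 0.15 * 562^2 * 0.29 * 15.4 = 105791.95 N
a = 105791.95 / 77460 = 1.3658 m/s2
dV = 1.3658 * 30 = 41.0 m/s

41.0 m/s


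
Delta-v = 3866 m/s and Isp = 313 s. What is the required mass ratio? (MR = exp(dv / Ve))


Ve = 313 * 9.81 = 3070.53 m/s
MR = exp(3866 / 3070.53) = 3.522

3.522


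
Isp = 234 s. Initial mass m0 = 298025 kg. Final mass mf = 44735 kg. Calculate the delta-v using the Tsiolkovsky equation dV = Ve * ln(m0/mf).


Ve = 234 * 9.81 = 2295.54 m/s
dV = 2295.54 * ln(298025/44735) = 4353 m/s

4353 m/s


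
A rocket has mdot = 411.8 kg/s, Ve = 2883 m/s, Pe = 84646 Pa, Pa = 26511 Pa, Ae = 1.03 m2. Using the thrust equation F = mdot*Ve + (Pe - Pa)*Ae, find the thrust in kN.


F = 411.8 * 2883 + (84646 - 26511) * 1.03 = 1.2471e+06 N = 1247.1 kN

1247.1 kN


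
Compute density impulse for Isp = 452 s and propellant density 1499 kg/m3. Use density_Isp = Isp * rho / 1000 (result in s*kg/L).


rho*Isp = 452 * 1499 / 1000 = 678 s*kg/L

678 s*kg/L


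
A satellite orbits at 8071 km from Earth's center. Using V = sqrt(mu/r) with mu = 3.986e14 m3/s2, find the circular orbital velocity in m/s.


V = sqrt(3.986e14 / 8071000) = 7028 m/s

7028 m/s


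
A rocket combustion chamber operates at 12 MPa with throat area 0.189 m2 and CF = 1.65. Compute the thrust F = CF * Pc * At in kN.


F = 1.65 * 12e6 * 0.189 = 3.7422e+06 N = 3742.2 kN

3742.2 kN


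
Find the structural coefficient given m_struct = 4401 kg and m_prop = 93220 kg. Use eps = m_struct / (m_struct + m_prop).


eps = 4401 / (4401 + 93220) = 0.0451

0.0451


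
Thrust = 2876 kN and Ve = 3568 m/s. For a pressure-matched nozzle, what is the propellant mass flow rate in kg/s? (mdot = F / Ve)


mdot = F / Ve = 2876000 / 3568 = 806.1 kg/s

806.1 kg/s


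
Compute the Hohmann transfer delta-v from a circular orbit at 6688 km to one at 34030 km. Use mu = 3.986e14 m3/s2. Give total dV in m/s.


V1 = sqrt(mu/r1) = 7720.06 m/s
dV1 = V1*(sqrt(2*r2/(r1+r2)) - 1) = 2260.92 m/s
V2 = sqrt(mu/r2) = 3422.45 m/s
dV2 = V2*(1 - sqrt(2*r1/(r1+r2))) = 1460.87 m/s
Total dV = 3722 m/s

3722 m/s


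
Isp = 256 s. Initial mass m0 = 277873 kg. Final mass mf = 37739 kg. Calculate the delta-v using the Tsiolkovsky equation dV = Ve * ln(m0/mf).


Ve = 256 * 9.81 = 2511.36 m/s
dV = 2511.36 * ln(277873/37739) = 5014 m/s

5014 m/s


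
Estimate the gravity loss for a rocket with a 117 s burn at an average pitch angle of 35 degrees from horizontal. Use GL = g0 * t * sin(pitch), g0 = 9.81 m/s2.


GL = 9.81 * 117 * sin(35 deg) = 658 m/s

658 m/s


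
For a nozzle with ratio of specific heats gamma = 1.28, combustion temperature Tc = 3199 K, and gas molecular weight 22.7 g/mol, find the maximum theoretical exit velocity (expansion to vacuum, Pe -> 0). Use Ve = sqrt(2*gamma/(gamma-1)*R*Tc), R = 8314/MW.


R = 8314 / 22.7 = 366.26 J/(kg.K)
Ve = sqrt(2 * 1.28 / (1.28 - 1) * 366.26 * 3199) = 3273 m/s

3273 m/s


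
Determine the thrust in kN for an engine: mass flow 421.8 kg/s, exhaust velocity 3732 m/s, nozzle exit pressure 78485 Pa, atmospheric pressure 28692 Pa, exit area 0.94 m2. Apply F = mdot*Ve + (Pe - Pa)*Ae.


F = 421.8 * 3732 + (78485 - 28692) * 0.94 = 1.6210e+06 N = 1621.0 kN

1621.0 kN


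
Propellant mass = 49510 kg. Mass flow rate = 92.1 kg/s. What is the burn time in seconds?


tb = 49510 / 92.1 = 537.6 s

537.6 s


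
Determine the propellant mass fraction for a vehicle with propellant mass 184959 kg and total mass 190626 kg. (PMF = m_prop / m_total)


PMF = 184959 / 190626 = 0.97

0.97


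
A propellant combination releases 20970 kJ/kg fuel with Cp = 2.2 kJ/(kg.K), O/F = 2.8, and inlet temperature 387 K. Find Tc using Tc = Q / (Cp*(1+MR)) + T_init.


Tc = 20970 / (2.2 * (1 + 2.8)) + 387 = 2895 K

2895 K


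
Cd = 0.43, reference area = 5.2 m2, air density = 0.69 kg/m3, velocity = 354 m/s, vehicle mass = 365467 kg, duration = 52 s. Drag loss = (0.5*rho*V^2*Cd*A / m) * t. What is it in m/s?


D = 0.5 * 0.69 * 354^2 * 0.43 * 5.2 = 96671.27 N
a = 96671.27 / 365467 = 0.2645 m/s2
dV = 0.2645 * 52 = 13.8 m/s

13.8 m/s


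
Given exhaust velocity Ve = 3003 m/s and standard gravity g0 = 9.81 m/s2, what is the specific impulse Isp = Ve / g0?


Isp = Ve / g0 = 3003 / 9.81 = 306.1 s

306.1 s


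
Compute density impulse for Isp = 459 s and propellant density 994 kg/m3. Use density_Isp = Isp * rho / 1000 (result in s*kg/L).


rho*Isp = 459 * 994 / 1000 = 456 s*kg/L

456 s*kg/L


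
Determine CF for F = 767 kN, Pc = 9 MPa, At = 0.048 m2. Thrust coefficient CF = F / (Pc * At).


CF = 767000 / (9e6 * 0.048) = 1.78

1.78


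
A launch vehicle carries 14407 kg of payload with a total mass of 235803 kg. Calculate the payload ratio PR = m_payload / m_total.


PR = 14407 / 235803 = 0.0611

0.0611


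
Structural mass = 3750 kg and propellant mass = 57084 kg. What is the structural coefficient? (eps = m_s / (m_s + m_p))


eps = 3750 / (3750 + 57084) = 0.0616

0.0616


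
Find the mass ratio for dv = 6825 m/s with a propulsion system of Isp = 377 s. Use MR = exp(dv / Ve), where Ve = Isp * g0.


Ve = 377 * 9.81 = 3698.37 m/s
MR = exp(6825 / 3698.37) = 6.331

6.331


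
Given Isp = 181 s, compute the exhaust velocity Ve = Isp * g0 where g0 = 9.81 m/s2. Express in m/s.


Ve = Isp * g0 = 181 * 9.81 = 1775.6 m/s

1775.6 m/s


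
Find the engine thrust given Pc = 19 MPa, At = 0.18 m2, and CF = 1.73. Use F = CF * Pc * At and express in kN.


F = 1.73 * 19e6 * 0.18 = 5.9166e+06 N = 5916.6 kN

5916.6 kN


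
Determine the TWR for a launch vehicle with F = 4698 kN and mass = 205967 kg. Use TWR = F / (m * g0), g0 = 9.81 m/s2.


TWR = 4698000 / (205967 * 9.81) = 2.33

2.33


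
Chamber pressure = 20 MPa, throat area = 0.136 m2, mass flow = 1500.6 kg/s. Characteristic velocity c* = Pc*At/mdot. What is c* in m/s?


c* = 20e6 * 0.136 / 1500.6 = 1813 m/s

1813 m/s


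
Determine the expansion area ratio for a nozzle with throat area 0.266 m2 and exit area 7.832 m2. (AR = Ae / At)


AR = 7.832 / 0.266 = 29.4

29.4


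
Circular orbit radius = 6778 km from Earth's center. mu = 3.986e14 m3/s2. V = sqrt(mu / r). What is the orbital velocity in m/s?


V = sqrt(3.986e14 / 6778000) = 7669 m/s

7669 m/s


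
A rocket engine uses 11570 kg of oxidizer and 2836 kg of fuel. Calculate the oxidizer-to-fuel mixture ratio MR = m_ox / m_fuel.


MR = 11570 / 2836 = 4.08

4.08


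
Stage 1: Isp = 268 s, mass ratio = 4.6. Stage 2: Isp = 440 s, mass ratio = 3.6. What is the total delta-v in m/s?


dV1 = 268 * 9.81 * ln(4.6) = 4012.1 m/s
dV2 = 440 * 9.81 * ln(3.6) = 5529.0 m/s
Total dV = 4012.1 + 5529.0 = 9541.1 m/s ~ 9541 m/s

9541 m/s


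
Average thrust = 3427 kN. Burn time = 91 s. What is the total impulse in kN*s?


It = 3427 * 91 = 311857 kN*s

311857 kN*s


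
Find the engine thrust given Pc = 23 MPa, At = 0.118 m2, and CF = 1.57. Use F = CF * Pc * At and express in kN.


F = 1.57 * 23e6 * 0.118 = 4.2610e+06 N = 4261.0 kN

4261.0 kN


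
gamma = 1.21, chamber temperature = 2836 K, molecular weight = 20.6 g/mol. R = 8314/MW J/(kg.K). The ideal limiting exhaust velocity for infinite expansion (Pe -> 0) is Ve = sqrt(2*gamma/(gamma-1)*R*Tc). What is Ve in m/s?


R = 8314 / 20.6 = 403.59 J/(kg.K)
Ve = sqrt(2 * 1.21 / (1.21 - 1) * 403.59 * 2836) = 3632 m/s

3632 m/s


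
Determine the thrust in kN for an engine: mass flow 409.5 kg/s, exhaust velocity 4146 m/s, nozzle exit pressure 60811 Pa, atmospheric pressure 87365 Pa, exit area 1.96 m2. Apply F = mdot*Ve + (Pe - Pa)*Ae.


F = 409.5 * 4146 + (60811 - 87365) * 1.96 = 1.6457e+06 N = 1645.7 kN

1645.7 kN


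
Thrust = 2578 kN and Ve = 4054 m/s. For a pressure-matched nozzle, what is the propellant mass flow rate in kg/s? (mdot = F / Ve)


mdot = F / Ve = 2578000 / 4054 = 635.9 kg/s

635.9 kg/s


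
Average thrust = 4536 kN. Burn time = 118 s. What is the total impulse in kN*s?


It = 4536 * 118 = 535248 kN*s

535248 kN*s


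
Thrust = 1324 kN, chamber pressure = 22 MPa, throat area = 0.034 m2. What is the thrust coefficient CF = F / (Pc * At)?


CF = 1324000 / (22e6 * 0.034) = 1.77

1.77


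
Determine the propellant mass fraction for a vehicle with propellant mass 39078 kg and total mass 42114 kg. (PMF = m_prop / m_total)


PMF = 39078 / 42114 = 0.928

0.928


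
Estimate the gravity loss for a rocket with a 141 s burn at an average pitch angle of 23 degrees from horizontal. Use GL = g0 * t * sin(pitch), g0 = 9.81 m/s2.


GL = 9.81 * 141 * sin(23 deg) = 540 m/s

540 m/s


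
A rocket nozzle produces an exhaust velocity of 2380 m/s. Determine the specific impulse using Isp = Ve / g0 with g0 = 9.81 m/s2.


Isp = Ve / g0 = 2380 / 9.81 = 242.6 s

242.6 s


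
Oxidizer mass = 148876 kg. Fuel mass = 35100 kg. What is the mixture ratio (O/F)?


MR = 148876 / 35100 = 4.24

4.24


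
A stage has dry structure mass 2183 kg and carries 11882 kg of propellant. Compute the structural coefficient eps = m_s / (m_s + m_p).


eps = 2183 / (2183 + 11882) = 0.1552

0.1552


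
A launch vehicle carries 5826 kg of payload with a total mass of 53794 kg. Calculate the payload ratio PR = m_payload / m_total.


PR = 5826 / 53794 = 0.1083

0.1083


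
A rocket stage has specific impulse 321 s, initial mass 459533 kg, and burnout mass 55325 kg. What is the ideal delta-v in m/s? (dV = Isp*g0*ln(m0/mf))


Ve = 321 * 9.81 = 3149.01 m/s
dV = 3149.01 * ln(459533/55325) = 6666 m/s

6666 m/s


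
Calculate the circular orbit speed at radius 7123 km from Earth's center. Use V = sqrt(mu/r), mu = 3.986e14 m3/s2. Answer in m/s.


V = sqrt(3.986e14 / 7123000) = 7481 m/s

7481 m/s


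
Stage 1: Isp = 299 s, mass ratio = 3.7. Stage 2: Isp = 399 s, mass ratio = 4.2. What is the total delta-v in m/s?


dV1 = 299 * 9.81 * ln(3.7) = 3837.6 m/s
dV2 = 399 * 9.81 * ln(4.2) = 5617.2 m/s
Total dV = 3837.6 + 5617.2 = 9454.8 m/s ~ 9455 m/s

9455 m/s


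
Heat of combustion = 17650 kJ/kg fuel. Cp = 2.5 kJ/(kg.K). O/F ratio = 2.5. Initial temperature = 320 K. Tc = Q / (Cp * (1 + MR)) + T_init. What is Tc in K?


Tc = 17650 / (2.5 * (1 + 2.5)) + 320 = 2337 K

2337 K


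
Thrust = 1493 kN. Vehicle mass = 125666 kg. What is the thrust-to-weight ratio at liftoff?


TWR = 1493000 / (125666 * 9.81) = 1.21

1.21


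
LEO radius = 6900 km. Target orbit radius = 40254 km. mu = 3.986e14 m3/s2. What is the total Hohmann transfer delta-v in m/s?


V1 = sqrt(mu/r1) = 7600.53 m/s
dV1 = V1*(sqrt(2*r2/(r1+r2)) - 1) = 2330.73 m/s
V2 = sqrt(mu/r2) = 3146.76 m/s
dV2 = V2*(1 - sqrt(2*r1/(r1+r2))) = 1444.43 m/s
Total dV = 3775 m/s

3775 m/s


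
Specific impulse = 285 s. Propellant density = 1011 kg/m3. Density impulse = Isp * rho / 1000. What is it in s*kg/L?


rho*Isp = 285 * 1011 / 1000 = 288 s*kg/L

288 s*kg/L


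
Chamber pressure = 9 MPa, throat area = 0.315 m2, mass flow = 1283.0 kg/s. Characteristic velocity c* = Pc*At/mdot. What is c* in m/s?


c* = 9e6 * 0.315 / 1283.0 = 2210 m/s

2210 m/s


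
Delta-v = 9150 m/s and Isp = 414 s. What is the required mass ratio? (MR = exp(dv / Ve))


Ve = 414 * 9.81 = 4061.34 m/s
MR = exp(9150 / 4061.34) = 9.516

9.516


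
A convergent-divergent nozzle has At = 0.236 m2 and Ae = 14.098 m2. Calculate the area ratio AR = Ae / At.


AR = 14.098 / 0.236 = 59.7

59.7


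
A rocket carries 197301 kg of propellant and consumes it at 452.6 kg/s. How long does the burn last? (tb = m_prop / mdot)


tb = 197301 / 452.6 = 435.9 s

435.9 s


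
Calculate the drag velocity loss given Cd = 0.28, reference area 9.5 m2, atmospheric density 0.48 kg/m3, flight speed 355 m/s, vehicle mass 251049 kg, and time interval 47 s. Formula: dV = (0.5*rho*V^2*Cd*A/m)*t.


D = 0.5 * 0.48 * 355^2 * 0.28 * 9.5 = 80454.36 N
a = 80454.36 / 251049 = 0.3205 m/s2
dV = 0.3205 * 47 = 15.1 m/s

15.1 m/s


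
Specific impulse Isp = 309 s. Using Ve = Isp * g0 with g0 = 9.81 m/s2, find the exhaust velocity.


Ve = Isp * g0 = 309 * 9.81 = 3031.3 m/s

3031.3 m/s


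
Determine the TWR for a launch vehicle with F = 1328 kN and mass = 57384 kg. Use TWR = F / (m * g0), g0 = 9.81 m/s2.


TWR = 1328000 / (57384 * 9.81) = 2.36

2.36


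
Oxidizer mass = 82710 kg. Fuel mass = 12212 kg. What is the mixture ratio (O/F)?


MR = 82710 / 12212 = 6.77

6.77
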